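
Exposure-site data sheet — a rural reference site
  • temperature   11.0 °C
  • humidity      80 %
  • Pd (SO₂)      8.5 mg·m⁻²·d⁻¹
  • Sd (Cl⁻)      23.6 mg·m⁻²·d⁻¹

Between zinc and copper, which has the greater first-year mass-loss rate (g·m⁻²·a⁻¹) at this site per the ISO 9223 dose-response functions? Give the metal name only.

zinc: f(T) = -0.071·(T−10) [T>10 °C] = -0.0710
  SO₂ term: 0.0129·8.5^0.44·exp(0.046·80-0.0710) = 1.222
  Cl⁻ term: 0.0175·23.6^0.57·exp(0.008·80+0.085·11.0) = 0.5124
  sum: 1.222 + 0.5124 → r_corr = 1.734 μm/a
  mass loss = 1.734 μm/a × 7.14 g/cm³ = 12.38 g·m⁻²·a⁻¹
copper: T>10 °C ⇒ hinge -0.080·(11.0−10) = -0.0800
  Pd branch = 0.0053·Pd^0.26·e^(0.059·RH+f) = 0.9573 μm/a
  Cl⁻ term: 0.01025·23.6^0.27·exp(0.036·80+0.049·11.0) = 0.735
  sum: 0.9573 + 0.735 → r_corr = 1.692 μm/a
  mass loss = 1.692 μm/a × 8.96 g/cm³ = 15.16 g·m⁻²·a⁻¹
Ordering by g·m⁻²·a⁻¹: copper (15.2) > zinc (12.4)

copper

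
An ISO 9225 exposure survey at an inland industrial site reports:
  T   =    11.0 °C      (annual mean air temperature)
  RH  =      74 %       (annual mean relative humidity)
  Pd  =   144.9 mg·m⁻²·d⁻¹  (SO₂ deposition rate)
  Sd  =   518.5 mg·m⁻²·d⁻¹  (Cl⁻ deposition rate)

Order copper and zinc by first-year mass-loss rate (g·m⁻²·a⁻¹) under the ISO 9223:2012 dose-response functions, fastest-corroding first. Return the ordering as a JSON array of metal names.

copper: T>10 °C ⇒ hinge -0.080·(11.0−10) = -0.0800
  sulphur-dioxide contribution → 1.405 μm/a
  chloride contribution → 1.364 μm/a
  ⇒ r_corr(copper) = 2.768 μm/a
  mass loss = 2.768 μm/a × 8.96 g/cm³ = 24.8 g·m⁻²·a⁻¹
zinc: f(T) = -0.071·(T−10) [T>10 °C] = -0.0710
  sulphur-dioxide contribution → 3.228 μm/a
  chloride contribution → 2.842 μm/a
  total first-year rate 6.07 μm/a
  mass loss = 6.07 μm/a × 7.14 g/cm³ = 43.34 g·m⁻²·a⁻¹
Ordering by g·m⁻²·a⁻¹: zinc (43.3) > copper (24.8)

["zinc", "copper"]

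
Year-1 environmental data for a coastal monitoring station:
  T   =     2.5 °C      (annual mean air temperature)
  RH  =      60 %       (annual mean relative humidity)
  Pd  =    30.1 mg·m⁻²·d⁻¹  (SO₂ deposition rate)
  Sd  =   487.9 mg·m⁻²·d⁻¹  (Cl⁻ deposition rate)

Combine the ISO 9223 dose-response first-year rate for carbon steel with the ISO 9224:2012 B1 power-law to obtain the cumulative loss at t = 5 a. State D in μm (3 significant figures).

D(5) = 114 μm

carbon steel: f(T) = +0.150·(T−10) [T≤10 °C] = -1.1250
  Pd branch = 1.77·Pd^0.52·e^(0.02·RH+f) = 11.2 μm/a
  Sd branch = 0.102·Sd^0.62·e^(0.033·RH+0.04·T) = 37.91 μm/a
  sum: 11.2 + 37.91 → r_corr = 49.11 μm/a
Power-law: D(5) = r_corr · 5^0.523
  D(5) = 49.11 × 5^0.523 = 49.11 × 2.32 = 114 μm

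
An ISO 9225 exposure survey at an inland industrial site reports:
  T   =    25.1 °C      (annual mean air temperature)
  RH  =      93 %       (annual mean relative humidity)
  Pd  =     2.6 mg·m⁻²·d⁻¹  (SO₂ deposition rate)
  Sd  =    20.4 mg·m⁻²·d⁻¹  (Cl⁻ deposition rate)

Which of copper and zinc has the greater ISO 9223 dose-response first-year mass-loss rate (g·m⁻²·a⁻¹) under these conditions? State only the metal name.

copper: temperature factor f = -0.080·(15.1) = -1.2080
  SO₂ term: 0.0053·2.6^0.26·exp(0.059·93-1.2080) = 0.4904
  Cl⁻ term: 0.01025·20.4^0.27·exp(0.036·93+0.049·25.1) = 2.252
  r_corr = 0.4904 + 2.252 = 2.742 μm/a
  mass loss = 2.742 μm/a × 8.96 g/cm³ = 24.57 g·m⁻²·a⁻¹
zinc: T>10 °C ⇒ hinge -0.071·(25.1−10) = -1.0721
  SO₂ term: 0.0129·2.6^0.44·exp(0.046·93-1.0721) = 0.4847
  Sd branch = 0.0175·Sd^0.57·e^(0.008·RH+0.085·T) = 1.735 μm/a
  sum: 0.4847 + 1.735 → r_corr = 2.219 μm/a
  mass loss = 2.219 μm/a × 7.14 g/cm³ = 15.85 g·m⁻²·a⁻¹
Ordering by g·m⁻²·a⁻¹: copper (24.6) > zinc (15.8)

copper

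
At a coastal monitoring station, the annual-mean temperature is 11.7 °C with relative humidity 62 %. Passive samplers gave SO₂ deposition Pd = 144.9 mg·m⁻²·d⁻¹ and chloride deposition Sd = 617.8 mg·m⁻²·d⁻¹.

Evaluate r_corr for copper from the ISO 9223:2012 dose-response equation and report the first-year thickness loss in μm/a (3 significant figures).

r_corr = 1.61 μm/a

copper: temperature factor f = -0.080·(1.7) = -0.1360
  sulphur-dioxide contribution → 0.6542 μm/a
  chloride contribution → 0.9607 μm/a
  ⇒ r_corr(copper) = 1.615 μm/a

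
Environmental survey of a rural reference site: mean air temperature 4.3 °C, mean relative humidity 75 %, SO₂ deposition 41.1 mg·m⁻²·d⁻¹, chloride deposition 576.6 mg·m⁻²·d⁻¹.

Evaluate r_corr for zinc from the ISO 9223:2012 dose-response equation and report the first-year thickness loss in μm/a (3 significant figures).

zinc: f(T) = +0.038·(T−10) [T≤10 °C] = -0.2166
  SO₂ term: 0.0129·41.1^0.44·exp(0.046·75-0.2166) = 1.679
  Cl⁻ term: 0.0175·576.6^0.57·exp(0.008·75+0.085·4.3) = 1.722
  r_corr = 1.679 + 1.722 = 3.401 μm/a

r_corr = 3.40 μm/a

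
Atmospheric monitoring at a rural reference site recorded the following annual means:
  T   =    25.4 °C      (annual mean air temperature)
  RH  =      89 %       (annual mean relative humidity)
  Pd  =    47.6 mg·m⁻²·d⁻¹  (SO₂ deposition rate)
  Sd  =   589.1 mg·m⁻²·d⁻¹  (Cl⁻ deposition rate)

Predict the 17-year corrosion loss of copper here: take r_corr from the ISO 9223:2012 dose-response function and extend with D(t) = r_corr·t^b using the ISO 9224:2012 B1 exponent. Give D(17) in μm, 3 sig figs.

copper: temperature factor f = -0.080·(15.4) = -1.2320
  Pd branch = 0.0053·Pd^0.26·e^(0.059·RH+f) = 0.8052 μm/a
  Sd branch = 0.01025·Sd^0.27·e^(0.036·RH+0.049·T) = 4.905 μm/a
  sum: 0.8052 + 4.905 → r_corr = 5.711 μm/a
ISO 9224: D(t) = r_corr · t^b with b = 0.667 (copper, B1)
  D(17) = 5.711 × 17^0.667 = 5.711 × 6.618 = 37.79 μm

D(17) = 37.8 μm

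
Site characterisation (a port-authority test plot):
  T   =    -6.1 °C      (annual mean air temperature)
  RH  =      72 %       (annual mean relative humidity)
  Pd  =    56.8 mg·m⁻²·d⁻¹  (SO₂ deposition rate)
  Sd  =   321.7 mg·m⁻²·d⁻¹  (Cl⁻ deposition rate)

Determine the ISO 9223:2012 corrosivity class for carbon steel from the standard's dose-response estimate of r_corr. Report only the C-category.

carbon steel: temperature factor f = +0.150·(-16.1) = -2.4150
  SO₂ term: 1.77·56.8^0.52·exp(0.02·72-2.4150) = 5.455
  Cl⁻ term: 0.102·321.7^0.62·exp(0.033·72+0.04·-6.1) = 30.84
  sum: 5.455 + 30.84 → r_corr = 36.3 μm/a
Category bounds: 25…50 μm/a bracket r_corr ⇒ C3

C3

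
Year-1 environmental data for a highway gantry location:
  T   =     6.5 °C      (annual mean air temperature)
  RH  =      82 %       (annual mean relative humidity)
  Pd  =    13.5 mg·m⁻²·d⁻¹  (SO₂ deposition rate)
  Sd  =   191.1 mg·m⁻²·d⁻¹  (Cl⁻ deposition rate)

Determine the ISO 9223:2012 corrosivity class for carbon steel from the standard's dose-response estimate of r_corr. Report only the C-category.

C4

carbon steel: f(T) = +0.150·(T−10) [T≤10 °C] = -0.5250
  SO₂ term: 1.77·13.5^0.52·exp(0.02·82-0.5250) = 20.89
  Sd branch = 0.102·Sd^0.62·e^(0.033·RH+0.04·T) = 51.42 μm/a
  sum: 20.89 + 51.42 → r_corr = 72.31 μm/a
ISO 9223 Table 2 (carbon steel): 50 < 72.3 ≤ 80 μm/a ⇒ C4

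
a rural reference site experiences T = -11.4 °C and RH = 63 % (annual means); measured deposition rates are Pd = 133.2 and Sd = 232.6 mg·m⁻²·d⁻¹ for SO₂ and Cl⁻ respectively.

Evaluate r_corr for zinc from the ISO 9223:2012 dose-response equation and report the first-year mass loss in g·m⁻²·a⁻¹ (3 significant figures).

r_corr = 8.13 g·m⁻²·a⁻¹

zinc: f(T) = +0.038·(T−10) [T≤10 °C] = -0.8132
  sulphur-dioxide contribution → 0.8929 μm/a
  chloride contribution → 0.2455 μm/a
  ⇒ r_corr(zinc) = 1.138 μm/a
Convert to mass loss: 1.138 μm/a × 7.14 g/cm³ = 8.128 g·m⁻²·a⁻¹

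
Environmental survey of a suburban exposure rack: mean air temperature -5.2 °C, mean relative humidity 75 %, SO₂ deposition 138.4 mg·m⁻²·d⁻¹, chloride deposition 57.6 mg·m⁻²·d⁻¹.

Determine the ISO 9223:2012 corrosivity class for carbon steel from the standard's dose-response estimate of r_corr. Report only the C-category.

C2

carbon steel: T≤10 °C ⇒ hinge +0.150·(-5.2−10) = -2.2800
  SO₂ term: 1.77·138.4^0.52·exp(0.02·75-2.2800) = 10.53
  Cl⁻ term: 0.102·57.6^0.62·exp(0.033·75+0.04·-5.2) = 12.15
  sum: 10.53 + 12.15 → r_corr = 22.69 μm/a
22.7 μm/a falls in (1.3, 25] for carbon steel → category C2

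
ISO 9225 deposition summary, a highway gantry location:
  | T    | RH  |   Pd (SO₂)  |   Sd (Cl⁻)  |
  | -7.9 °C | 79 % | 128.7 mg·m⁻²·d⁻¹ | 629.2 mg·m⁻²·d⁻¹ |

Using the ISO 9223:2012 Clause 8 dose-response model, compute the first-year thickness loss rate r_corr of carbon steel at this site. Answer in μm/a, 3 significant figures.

r_corr = 62.1 μm/a

carbon steel: T≤10 °C ⇒ hinge +0.150·(-7.9−10) = -2.6850
  Pd branch = 1.77·Pd^0.52·e^(0.02·RH+f) = 7.329 μm/a
  Cl⁻ term: 0.102·629.2^0.62·exp(0.033·79+0.04·-7.9) = 54.8
  sum: 7.329 + 54.8 → r_corr = 62.13 μm/a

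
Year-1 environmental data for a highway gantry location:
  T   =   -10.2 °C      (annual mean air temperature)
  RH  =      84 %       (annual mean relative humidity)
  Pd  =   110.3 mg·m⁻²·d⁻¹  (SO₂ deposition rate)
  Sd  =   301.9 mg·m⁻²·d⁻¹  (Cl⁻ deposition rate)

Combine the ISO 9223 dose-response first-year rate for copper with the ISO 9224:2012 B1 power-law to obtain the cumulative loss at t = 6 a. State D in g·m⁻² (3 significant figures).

copper: temperature factor f = +0.126·(-20.2) = -2.5452
  sulphur-dioxide contribution → 0.2006 μm/a
  chloride contribution → 0.5978 μm/a
  total first-year rate 0.7984 μm/a
Long-term exponent b (ISO 9224 Table 2, B1) = 0.667
  D(6) = 0.7984 × 6^0.667 = 0.7984 × 3.304 = 2.638 μm
  Mass loss = 2.638 μm × 8.96 g/cm³ = 23.63 g·m⁻²

D(6) = 23.6 g·m⁻²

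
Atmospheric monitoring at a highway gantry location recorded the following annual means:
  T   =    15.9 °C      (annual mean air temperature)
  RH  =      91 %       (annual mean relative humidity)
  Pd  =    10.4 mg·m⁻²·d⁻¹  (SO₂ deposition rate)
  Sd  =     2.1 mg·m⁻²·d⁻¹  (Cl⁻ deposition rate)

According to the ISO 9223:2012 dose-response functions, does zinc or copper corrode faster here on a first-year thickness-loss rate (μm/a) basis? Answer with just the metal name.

copper

zinc: T>10 °C ⇒ hinge -0.071·(15.9−10) = -0.4189
  Pd branch = 0.0129·Pd^0.44·e^(0.046·RH+f) = 1.564 μm/a
  Cl⁻ term: 0.0175·2.1^0.57·exp(0.008·91+0.085·15.9) = 0.2137
  r_corr = 1.564 + 0.2137 = 1.777 μm/a
copper: temperature factor f = -0.080·(5.9) = -0.4720
  Pd branch = 0.0053·Pd^0.26·e^(0.059·RH+f) = 1.305 μm/a
  Sd branch = 0.01025·Sd^0.27·e^(0.036·RH+0.049·T) = 0.7225 μm/a
  sum: 1.305 + 0.7225 → r_corr = 2.027 μm/a
Ordering by μm/a: copper (2.03) > zinc (1.78)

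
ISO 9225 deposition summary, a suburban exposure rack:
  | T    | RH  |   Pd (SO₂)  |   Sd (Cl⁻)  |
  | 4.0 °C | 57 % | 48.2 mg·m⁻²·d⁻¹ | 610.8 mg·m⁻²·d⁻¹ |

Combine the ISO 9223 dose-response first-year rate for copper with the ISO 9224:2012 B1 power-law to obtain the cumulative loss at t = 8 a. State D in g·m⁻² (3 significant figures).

D(8) = 26.7 g·m⁻²

copper: T≤10 °C ⇒ hinge +0.126·(4.0−10) = -0.7560
  sulphur-dioxide contribution → 0.1968 μm/a
  chloride contribution → 0.5485 μm/a
  total first-year rate 0.7454 μm/a
ISO 9224: D(t) = r_corr · t^b with b = 0.667 (copper, B1)
  D(8) = 0.7454 × 8^0.667 = 0.7454 × 4.003 = 2.984 μm
  Mass loss = 2.984 μm × 8.96 g/cm³ = 26.73 g·m⁻²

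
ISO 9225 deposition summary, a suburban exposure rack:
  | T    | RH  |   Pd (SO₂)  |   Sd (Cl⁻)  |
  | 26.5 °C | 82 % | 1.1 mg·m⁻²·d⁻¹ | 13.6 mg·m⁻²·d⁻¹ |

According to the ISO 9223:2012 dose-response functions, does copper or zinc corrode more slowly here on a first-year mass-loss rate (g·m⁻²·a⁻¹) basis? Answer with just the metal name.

zinc

copper: temperature factor f = -0.080·(16.5) = -1.3200
  sulphur-dioxide contribution → 0.1832 μm/a
  chloride contribution → 1.455 μm/a
  total first-year rate 1.638 μm/a
  mass loss = 1.638 μm/a × 8.96 g/cm³ = 14.67 g·m⁻²·a⁻¹
zinc: temperature factor f = -0.071·(16.5) = -1.1715
  sulphur-dioxide contribution → 0.1812 μm/a
  chloride contribution → 1.42 μm/a
  ⇒ r_corr(zinc) = 1.601 μm/a
  mass loss = 1.601 μm/a × 7.14 g/cm³ = 11.43 g·m⁻²·a⁻¹
Ordering by g·m⁻²·a⁻¹: copper (14.7) > zinc (11.4)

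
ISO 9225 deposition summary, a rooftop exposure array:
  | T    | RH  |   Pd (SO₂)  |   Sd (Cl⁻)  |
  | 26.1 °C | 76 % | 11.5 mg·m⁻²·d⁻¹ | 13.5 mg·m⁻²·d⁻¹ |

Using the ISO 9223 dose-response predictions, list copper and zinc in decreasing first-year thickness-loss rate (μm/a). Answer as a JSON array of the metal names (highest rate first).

["zinc", "copper"]

copper: temperature factor f = -0.080·(16.1) = -1.2880
  SO₂ term: 0.0053·11.5^0.26·exp(0.059·76-1.2880) = 0.2444
  Sd branch = 0.01025·Sd^0.27·e^(0.036·RH+0.049·T) = 1.147 μm/a
  sum: 0.2444 + 1.147 → r_corr = 1.391 μm/a
zinc: f(T) = -0.071·(T−10) [T>10 °C] = -1.1431
  Pd branch = 0.0129·Pd^0.44·e^(0.046·RH+f) = 0.3973 μm/a
  Sd branch = 0.0175·Sd^0.57·e^(0.008·RH+0.085·T) = 1.303 μm/a
  sum: 0.3973 + 1.303 → r_corr = 1.7 μm/a
Ordering by μm/a: zinc (1.7) > copper (1.39)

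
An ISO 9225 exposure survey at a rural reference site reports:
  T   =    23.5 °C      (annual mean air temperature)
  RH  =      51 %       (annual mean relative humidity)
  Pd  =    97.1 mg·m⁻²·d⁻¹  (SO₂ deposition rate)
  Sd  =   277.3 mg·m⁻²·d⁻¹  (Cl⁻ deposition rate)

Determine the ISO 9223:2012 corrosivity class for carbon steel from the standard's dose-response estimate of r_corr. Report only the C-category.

C4

carbon steel: T>10 °C ⇒ hinge -0.054·(23.5−10) = -0.7290
  SO₂ term: 1.77·97.1^0.52·exp(0.02·51-0.7290) = 25.57
  Cl⁻ term: 0.102·277.3^0.62·exp(0.033·51+0.04·23.5) = 45.96
  r_corr = 25.57 + 45.96 = 71.53 μm/a
ISO 9223 Table 2 (carbon steel): 50 < 71.5 ≤ 80 μm/a ⇒ C4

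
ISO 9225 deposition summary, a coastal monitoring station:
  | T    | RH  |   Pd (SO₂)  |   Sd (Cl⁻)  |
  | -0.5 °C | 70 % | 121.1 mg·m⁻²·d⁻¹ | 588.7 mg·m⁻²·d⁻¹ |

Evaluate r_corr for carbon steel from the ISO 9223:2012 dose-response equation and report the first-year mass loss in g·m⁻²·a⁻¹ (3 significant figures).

carbon steel: temperature factor f = +0.150·(-10.5) = -1.5750
  SO₂ term: 1.77·121.1^0.52·exp(0.02·70-1.5750) = 18
  Cl⁻ term: 0.102·588.7^0.62·exp(0.033·70+0.04·-0.5) = 52.54
  r_corr = 18 + 52.54 = 70.53 μm/a
Convert to mass loss: 70.53 μm/a × 7.85 g/cm³ = 553.7 g·m⁻²·a⁻¹

r_corr = 554 g·m⁻²·a⁻¹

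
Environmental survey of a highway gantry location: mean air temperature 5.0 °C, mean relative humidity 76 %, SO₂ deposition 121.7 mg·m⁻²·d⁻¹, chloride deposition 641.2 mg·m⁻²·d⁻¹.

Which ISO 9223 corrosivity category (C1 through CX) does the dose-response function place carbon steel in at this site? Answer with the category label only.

carbon steel: f(T) = +0.150·(T−10) [T≤10 °C] = -0.7500
  sulphur-dioxide contribution → 46.42 μm/a
  chloride contribution → 84.14 μm/a
  total first-year rate 130.6 μm/a
ISO 9223 Table 2 (carbon steel): 80 < 131 ≤ 200 μm/a ⇒ C5

C5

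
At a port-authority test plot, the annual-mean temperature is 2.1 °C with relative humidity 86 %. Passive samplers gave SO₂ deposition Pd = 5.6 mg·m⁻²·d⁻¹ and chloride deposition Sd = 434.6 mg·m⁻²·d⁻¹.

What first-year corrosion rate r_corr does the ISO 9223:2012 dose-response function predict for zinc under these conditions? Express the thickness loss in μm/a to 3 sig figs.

r_corr = 2.39 μm/a

zinc: f(T) = +0.038·(T−10) [T≤10 °C] = -0.3002
  sulphur-dioxide contribution → 1.065 μm/a
  chloride contribution → 1.328 μm/a
  total first-year rate 2.393 μm/a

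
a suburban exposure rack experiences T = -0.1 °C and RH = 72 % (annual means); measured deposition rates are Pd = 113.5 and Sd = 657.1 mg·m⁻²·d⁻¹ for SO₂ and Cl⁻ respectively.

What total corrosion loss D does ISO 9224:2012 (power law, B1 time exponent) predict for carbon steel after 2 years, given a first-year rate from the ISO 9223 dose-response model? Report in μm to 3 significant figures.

carbon steel: f(T) = +0.150·(T−10) [T≤10 °C] = -1.5150
  sulphur-dioxide contribution → 19.23 μm/a
  chloride contribution → 61.05 μm/a
  total first-year rate 80.28 μm/a
ISO 9224: D(t) = r_corr · t^b with b = 0.523 (carbon steel, B1)
  D(2) = 80.28 × 2^0.523 = 80.28 × 1.437 = 115.4 μm

D(2) = 115 μm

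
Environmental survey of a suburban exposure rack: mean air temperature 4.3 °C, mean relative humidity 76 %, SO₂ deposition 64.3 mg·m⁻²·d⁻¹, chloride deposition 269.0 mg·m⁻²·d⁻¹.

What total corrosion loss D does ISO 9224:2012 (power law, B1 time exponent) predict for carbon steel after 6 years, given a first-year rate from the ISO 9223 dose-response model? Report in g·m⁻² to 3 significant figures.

D(6) = 1.56e+03 g·m⁻²

carbon steel: T≤10 °C ⇒ hinge +0.150·(4.3−10) = -0.8550
  Pd branch = 1.77·Pd^0.52·e^(0.02·RH+f) = 29.99 μm/a
  Sd branch = 0.102·Sd^0.62·e^(0.033·RH+0.04·T) = 47.75 μm/a
  sum: 29.99 + 47.75 → r_corr = 77.74 μm/a
Long-term exponent b (ISO 9224 Table 2, B1) = 0.523
  D(6) = 77.74 × 6^0.523 = 77.74 × 2.553 = 198.4 μm
  Mass loss = 198.4 μm × 7.85 g/cm³ = 1558 g·m⁻²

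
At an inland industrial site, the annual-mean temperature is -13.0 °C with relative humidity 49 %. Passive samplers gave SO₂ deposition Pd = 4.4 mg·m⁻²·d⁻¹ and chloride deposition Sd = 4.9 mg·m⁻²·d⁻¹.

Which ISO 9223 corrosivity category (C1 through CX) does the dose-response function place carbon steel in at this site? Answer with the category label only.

carbon steel: T≤10 °C ⇒ hinge +0.150·(-13.0−10) = -3.4500
  sulphur-dioxide contribution → 0.3235 μm/a
  chloride contribution → 0.8184 μm/a
  ⇒ r_corr(carbon steel) = 1.142 μm/a
ISO 9223 Table 2 (carbon steel): 0 < 1.14 ≤ 1.3 μm/a ⇒ C1

C1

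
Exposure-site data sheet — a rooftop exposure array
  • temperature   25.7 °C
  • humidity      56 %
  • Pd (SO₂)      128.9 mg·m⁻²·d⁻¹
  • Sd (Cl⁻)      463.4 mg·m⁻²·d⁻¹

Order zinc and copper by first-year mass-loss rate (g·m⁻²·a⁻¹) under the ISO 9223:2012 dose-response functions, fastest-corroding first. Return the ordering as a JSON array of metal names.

zinc: T>10 °C ⇒ hinge -0.071·(25.7−10) = -1.1147
  Pd branch = 0.0129·Pd^0.44·e^(0.046·RH+f) = 0.4718 μm/a
  Sd branch = 0.0175·Sd^0.57·e^(0.008·RH+0.085·T) = 8.052 μm/a
  r_corr = 0.4718 + 8.052 = 8.524 μm/a
  mass loss = 8.524 μm/a × 7.14 g/cm³ = 60.86 g·m⁻²·a⁻¹
copper: temperature factor f = -0.080·(15.7) = -1.2560
  Pd branch = 0.0053·Pd^0.26·e^(0.059·RH+f) = 0.1453 μm/a
  Cl⁻ term: 0.01025·463.4^0.27·exp(0.036·56+0.049·25.7) = 1.422
  sum: 0.1453 + 1.422 → r_corr = 1.568 μm/a
  mass loss = 1.568 μm/a × 8.96 g/cm³ = 14.05 g·m⁻²·a⁻¹
Ordering by g·m⁻²·a⁻¹: zinc (60.9) > copper (14)

["zinc", "copper"]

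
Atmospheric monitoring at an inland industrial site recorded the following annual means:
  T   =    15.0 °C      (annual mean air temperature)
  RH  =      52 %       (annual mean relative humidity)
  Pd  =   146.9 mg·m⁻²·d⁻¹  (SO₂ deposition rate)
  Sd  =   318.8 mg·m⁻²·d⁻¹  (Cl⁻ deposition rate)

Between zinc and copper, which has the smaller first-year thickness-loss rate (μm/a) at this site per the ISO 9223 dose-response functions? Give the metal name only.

zinc: temperature factor f = -0.071·(5.0) = -0.3550
  sulphur-dioxide contribution → 0.8887 μm/a
  chloride contribution → 2.538 μm/a
  total first-year rate 3.426 μm/a
copper: f(T) = -0.080·(T−10) [T>10 °C] = -0.4000
  sulphur-dioxide contribution → 0.2795 μm/a
  chloride contribution → 0.659 μm/a
  total first-year rate 0.9385 μm/a
Ordering by μm/a: zinc (3.43) > copper (0.939)

copper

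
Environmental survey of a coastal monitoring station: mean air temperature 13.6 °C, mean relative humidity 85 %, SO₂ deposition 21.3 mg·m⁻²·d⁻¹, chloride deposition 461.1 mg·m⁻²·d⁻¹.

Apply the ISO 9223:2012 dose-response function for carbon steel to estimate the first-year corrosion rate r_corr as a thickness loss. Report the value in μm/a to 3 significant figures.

carbon steel: T>10 °C ⇒ hinge -0.054·(13.6−10) = -0.1944
  sulphur-dioxide contribution → 39.14 μm/a
  chloride contribution → 130.2 μm/a
  ⇒ r_corr(carbon steel) = 169.3 μm/a

r_corr = 169 μm/a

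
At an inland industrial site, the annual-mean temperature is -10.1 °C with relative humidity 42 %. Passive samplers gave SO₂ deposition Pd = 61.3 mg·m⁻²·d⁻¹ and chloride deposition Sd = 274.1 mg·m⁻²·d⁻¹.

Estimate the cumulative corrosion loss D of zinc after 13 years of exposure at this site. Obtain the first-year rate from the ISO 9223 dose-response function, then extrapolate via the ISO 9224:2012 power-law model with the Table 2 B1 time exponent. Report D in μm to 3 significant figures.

D(13) = 4.09 μm

zinc: temperature factor f = +0.038·(-20.1) = -0.7638
  SO₂ term: 0.0129·61.3^0.44·exp(0.046·42-0.7638) = 0.2538
  Cl⁻ term: 0.0175·274.1^0.57·exp(0.008·42+0.085·-10.1) = 0.2545
  r_corr = 0.2538 + 0.2545 = 0.5083 μm/a
Long-term exponent b (ISO 9224 Table 2, B1) = 0.813
  D(13) = 0.5083 × 13^0.813 = 0.5083 × 8.047 = 4.09 μm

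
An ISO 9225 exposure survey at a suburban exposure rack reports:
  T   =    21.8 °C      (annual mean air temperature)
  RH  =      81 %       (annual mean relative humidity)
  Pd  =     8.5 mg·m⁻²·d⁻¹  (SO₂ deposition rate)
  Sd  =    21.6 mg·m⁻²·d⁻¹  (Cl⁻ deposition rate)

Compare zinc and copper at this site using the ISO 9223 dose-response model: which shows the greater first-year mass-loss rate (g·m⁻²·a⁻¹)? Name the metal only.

copper

zinc: f(T) = -0.071·(T−10) [T>10 °C] = -0.8378
  Pd branch = 0.0129·Pd^0.44·e^(0.046·RH+f) = 0.5941 μm/a
  Cl⁻ term: 0.0175·21.6^0.57·exp(0.008·81+0.085·21.8) = 1.23
  r_corr = 0.5941 + 1.23 = 1.824 μm/a
  mass loss = 1.824 μm/a × 7.14 g/cm³ = 13.02 g·m⁻²·a⁻¹
copper: f(T) = -0.080·(T−10) [T>10 °C] = -0.9440
  SO₂ term: 0.0053·8.5^0.26·exp(0.059·81-0.9440) = 0.428
  Sd branch = 0.01025·Sd^0.27·e^(0.036·RH+0.049·T) = 1.263 μm/a
  sum: 0.428 + 1.263 → r_corr = 1.691 μm/a
  mass loss = 1.691 μm/a × 8.96 g/cm³ = 15.15 g·m⁻²·a⁻¹
Ordering by g·m⁻²·a⁻¹: copper (15.1) > zinc (13)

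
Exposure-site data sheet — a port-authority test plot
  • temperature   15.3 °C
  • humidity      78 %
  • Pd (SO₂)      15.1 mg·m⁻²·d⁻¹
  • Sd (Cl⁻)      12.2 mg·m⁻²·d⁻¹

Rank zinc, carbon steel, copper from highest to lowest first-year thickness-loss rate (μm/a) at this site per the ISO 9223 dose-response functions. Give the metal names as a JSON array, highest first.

zinc: f(T) = -0.071·(T−10) [T>10 °C] = -0.3763
  SO₂ term: 0.0129·15.1^0.44·exp(0.046·78-0.3763) = 1.057
  Cl⁻ term: 0.0175·12.2^0.57·exp(0.008·78+0.085·15.3) = 0.499
  sum: 1.057 + 0.499 → r_corr = 1.556 μm/a
carbon steel: T>10 °C ⇒ hinge -0.054·(15.3−10) = -0.2862
  SO₂ term: 1.77·15.1^0.52·exp(0.02·78-0.2862) = 25.96
  Cl⁻ term: 0.102·12.2^0.62·exp(0.033·78+0.04·15.3) = 11.64
  r_corr = 25.96 + 11.64 = 37.59 μm/a
copper: f(T) = -0.080·(T−10) [T>10 °C] = -0.4240
  Pd branch = 0.0053·Pd^0.26·e^(0.059·RH+f) = 0.7003 μm/a
  Sd branch = 0.01025·Sd^0.27·e^(0.036·RH+0.049·T) = 0.7065 μm/a
  r_corr = 0.7003 + 0.7065 = 1.407 μm/a
Ordering by μm/a: carbon steel (37.6) > zinc (1.56) > copper (1.41)

["carbon steel", "zinc", "copper"]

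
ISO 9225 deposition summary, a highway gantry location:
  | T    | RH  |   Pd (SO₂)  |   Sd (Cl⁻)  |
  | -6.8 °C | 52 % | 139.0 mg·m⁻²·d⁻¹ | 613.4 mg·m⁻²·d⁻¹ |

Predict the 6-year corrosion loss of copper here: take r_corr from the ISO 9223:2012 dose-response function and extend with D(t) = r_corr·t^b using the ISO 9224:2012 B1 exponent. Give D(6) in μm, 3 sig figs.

D(6) = 1.06 μm

copper: temperature factor f = +0.126·(-16.8) = -2.1168
  Pd branch = 0.0053·Pd^0.26·e^(0.059·RH+f) = 0.04949 μm/a
  Sd branch = 0.01025·Sd^0.27·e^(0.036·RH+0.049·T) = 0.2702 μm/a
  sum: 0.04949 + 0.2702 → r_corr = 0.3197 μm/a
Power-law: D(6) = r_corr · 6^0.667
  D(6) = 0.3197 × 6^0.667 = 0.3197 × 3.304 = 1.056 μm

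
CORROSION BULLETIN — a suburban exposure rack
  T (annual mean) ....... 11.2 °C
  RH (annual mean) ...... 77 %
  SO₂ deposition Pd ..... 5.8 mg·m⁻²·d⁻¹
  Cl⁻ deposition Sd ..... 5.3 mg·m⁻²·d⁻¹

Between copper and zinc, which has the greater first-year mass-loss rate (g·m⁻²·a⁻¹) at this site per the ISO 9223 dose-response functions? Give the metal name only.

copper: temperature factor f = -0.080·(1.2) = -0.0960
  SO₂ term: 0.0053·5.8^0.26·exp(0.059·77-0.0960) = 0.7146
  Sd branch = 0.01025·Sd^0.27·e^(0.036·RH+0.049·T) = 0.4451 μm/a
  r_corr = 0.7146 + 0.4451 = 1.16 μm/a
  mass loss = 1.16 μm/a × 8.96 g/cm³ = 10.39 g·m⁻²·a⁻¹
zinc: temperature factor f = -0.071·(1.2) = -0.0852
  SO₂ term: 0.0129·5.8^0.44·exp(0.046·77-0.0852) = 0.8867
  Sd branch = 0.0175·Sd^0.57·e^(0.008·RH+0.085·T) = 0.2172 μm/a
  r_corr = 0.8867 + 0.2172 = 1.104 μm/a
  mass loss = 1.104 μm/a × 7.14 g/cm³ = 7.882 g·m⁻²·a⁻¹
Ordering by g·m⁻²·a⁻¹: copper (10.4) > zinc (7.88)

copper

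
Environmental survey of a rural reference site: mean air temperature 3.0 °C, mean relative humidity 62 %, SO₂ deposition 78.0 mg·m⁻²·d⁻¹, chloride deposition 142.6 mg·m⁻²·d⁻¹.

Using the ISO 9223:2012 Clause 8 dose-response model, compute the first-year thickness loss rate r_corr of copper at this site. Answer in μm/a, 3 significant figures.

r_corr = 0.686 μm/a

copper: temperature factor f = +0.126·(-7.0) = -0.8820
  sulphur-dioxide contribution → 0.2641 μm/a
  chloride contribution → 0.4222 μm/a
  ⇒ r_corr(copper) = 0.6863 μm/a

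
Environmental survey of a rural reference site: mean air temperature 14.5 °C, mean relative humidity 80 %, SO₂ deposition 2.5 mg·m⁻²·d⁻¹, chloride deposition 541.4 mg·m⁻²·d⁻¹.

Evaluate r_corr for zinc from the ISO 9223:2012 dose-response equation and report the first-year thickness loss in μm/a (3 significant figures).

zinc: T>10 °C ⇒ hinge -0.071·(14.5−10) = -0.3195
  Pd branch = 0.0129·Pd^0.44·e^(0.046·RH+f) = 0.5561 μm/a
  Sd branch = 0.0175·Sd^0.57·e^(0.008·RH+0.085·T) = 4.115 μm/a
  sum: 0.5561 + 4.115 → r_corr = 4.671 μm/a

r_corr = 4.67 μm/a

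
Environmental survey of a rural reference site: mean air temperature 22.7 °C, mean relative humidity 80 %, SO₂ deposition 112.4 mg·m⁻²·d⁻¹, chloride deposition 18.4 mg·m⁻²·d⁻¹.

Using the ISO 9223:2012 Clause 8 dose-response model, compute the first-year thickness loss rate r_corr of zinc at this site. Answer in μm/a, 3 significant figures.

zinc: f(T) = -0.071·(T−10) [T>10 °C] = -0.9017
  Pd branch = 0.0129·Pd^0.44·e^(0.046·RH+f) = 1.658 μm/a
  Sd branch = 0.0175·Sd^0.57·e^(0.008·RH+0.085·T) = 1.202 μm/a
  sum: 1.658 + 1.202 → r_corr = 2.86 μm/a

r_corr = 2.86 μm/a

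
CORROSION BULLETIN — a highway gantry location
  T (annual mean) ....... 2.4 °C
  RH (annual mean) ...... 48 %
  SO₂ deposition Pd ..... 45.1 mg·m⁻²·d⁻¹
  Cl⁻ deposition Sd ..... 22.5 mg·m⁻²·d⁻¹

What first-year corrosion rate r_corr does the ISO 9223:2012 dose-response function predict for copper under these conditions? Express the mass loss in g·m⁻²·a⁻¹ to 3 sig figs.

r_corr = 2.18 g·m⁻²·a⁻¹

copper: f(T) = +0.126·(T−10) [T≤10 °C] = -0.9576
  sulphur-dioxide contribution → 0.09298 μm/a
  chloride contribution → 0.1504 μm/a
  total first-year rate 0.2434 μm/a
Convert to mass loss: 0.2434 μm/a × 8.96 g/cm³ = 2.181 g·m⁻²·a⁻¹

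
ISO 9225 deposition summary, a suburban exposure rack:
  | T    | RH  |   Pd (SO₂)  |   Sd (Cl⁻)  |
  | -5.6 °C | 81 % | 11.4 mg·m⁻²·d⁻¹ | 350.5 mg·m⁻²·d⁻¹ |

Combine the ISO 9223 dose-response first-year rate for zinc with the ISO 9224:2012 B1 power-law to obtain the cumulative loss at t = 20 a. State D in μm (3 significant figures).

D(20) = 16.6 μm

zinc: temperature factor f = +0.038·(-15.6) = -0.5928
  sulphur-dioxide contribution → 0.8637 μm/a
  chloride contribution → 0.5864 μm/a
  total first-year rate 1.45 μm/a
Long-term exponent b (ISO 9224 Table 2, B1) = 0.813
  D(20) = 1.45 × 20^0.813 = 1.45 × 11.42 = 16.56 μm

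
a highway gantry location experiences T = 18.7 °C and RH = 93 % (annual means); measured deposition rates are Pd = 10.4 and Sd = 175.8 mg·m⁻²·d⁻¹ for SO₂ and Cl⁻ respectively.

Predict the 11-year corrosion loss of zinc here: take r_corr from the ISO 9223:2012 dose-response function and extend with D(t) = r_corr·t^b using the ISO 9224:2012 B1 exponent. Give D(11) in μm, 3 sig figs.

D(11) = 34.0 μm

zinc: f(T) = -0.071·(T−10) [T>10 °C] = -0.6177
  sulphur-dioxide contribution → 1.405 μm/a
  chloride contribution → 3.437 μm/a
  ⇒ r_corr(zinc) = 4.842 μm/a
Long-term exponent b (ISO 9224 Table 2, B1) = 0.813
  D(11) = 4.842 × 11^0.813 = 4.842 × 7.025 = 34.01 μm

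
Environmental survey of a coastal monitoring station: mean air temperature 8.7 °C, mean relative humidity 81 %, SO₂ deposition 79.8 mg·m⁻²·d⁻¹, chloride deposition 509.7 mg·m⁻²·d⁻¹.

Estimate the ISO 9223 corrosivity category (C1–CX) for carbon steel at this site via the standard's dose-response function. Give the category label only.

C5

carbon steel: f(T) = +0.150·(T−10) [T≤10 °C] = -0.1950
  sulphur-dioxide contribution → 71.76 μm/a
  chloride contribution → 99.8 μm/a
  total first-year rate 171.6 μm/a
ISO 9223 Table 2 (carbon steel): 80 < 172 ≤ 200 μm/a ⇒ C5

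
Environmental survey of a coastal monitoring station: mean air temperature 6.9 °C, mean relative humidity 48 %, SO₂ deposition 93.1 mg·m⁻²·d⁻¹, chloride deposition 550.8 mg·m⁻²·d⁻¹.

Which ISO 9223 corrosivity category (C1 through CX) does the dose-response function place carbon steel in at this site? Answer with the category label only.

C4

carbon steel: f(T) = +0.150·(T−10) [T≤10 °C] = -0.4650
  sulphur-dioxide contribution → 30.68 μm/a
  chloride contribution → 32.79 μm/a
  total first-year rate 63.47 μm/a
Category bounds: 50…80 μm/a bracket r_corr ⇒ C4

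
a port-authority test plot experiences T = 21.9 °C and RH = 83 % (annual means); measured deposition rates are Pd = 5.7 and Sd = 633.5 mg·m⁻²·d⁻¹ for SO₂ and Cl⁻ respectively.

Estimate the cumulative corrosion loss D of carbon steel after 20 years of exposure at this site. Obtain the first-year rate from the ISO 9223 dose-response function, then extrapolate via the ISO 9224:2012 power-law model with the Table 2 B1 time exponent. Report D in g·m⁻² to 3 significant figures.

carbon steel: T>10 °C ⇒ hinge -0.054·(21.9−10) = -0.6426
  Pd branch = 1.77·Pd^0.52·e^(0.02·RH+f) = 12.1 μm/a
  Sd branch = 0.102·Sd^0.62·e^(0.033·RH+0.04·T) = 206.9 μm/a
  sum: 12.1 + 206.9 → r_corr = 219 μm/a
Long-term exponent b (ISO 9224 Table 2, B1) = 0.523
  D(20) = 219 × 20^0.523 = 219 × 4.791 = 1049 μm
  Mass loss = 1049 μm × 7.85 g/cm³ = 8235 g·m⁻²

D(20) = 8.23e+03 g·m⁻²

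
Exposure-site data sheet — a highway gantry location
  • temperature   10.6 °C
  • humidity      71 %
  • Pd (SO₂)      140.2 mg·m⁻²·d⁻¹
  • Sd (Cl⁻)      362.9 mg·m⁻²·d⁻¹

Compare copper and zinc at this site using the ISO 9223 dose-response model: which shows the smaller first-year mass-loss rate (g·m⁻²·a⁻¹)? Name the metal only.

copper

copper: temperature factor f = -0.080·(0.6) = -0.0480
  SO₂ term: 0.0053·140.2^0.26·exp(0.059·71-0.0480) = 1.205
  Sd branch = 0.01025·Sd^0.27·e^(0.036·RH+0.049·T) = 1.09 μm/a
  r_corr = 1.205 + 1.09 = 2.295 μm/a
  mass loss = 2.295 μm/a × 8.96 g/cm³ = 20.56 g·m⁻²·a⁻¹
zinc: T>10 °C ⇒ hinge -0.071·(10.6−10) = -0.0426
  Pd branch = 0.0129·Pd^0.44·e^(0.046·RH+f) = 2.851 μm/a
  Cl⁻ term: 0.0175·362.9^0.57·exp(0.008·71+0.085·10.6) = 2.188
  sum: 2.851 + 2.188 → r_corr = 5.04 μm/a
  mass loss = 5.04 μm/a × 7.14 g/cm³ = 35.98 g·m⁻²·a⁻¹
Ordering by g·m⁻²·a⁻¹: zinc (36) > copper (20.6)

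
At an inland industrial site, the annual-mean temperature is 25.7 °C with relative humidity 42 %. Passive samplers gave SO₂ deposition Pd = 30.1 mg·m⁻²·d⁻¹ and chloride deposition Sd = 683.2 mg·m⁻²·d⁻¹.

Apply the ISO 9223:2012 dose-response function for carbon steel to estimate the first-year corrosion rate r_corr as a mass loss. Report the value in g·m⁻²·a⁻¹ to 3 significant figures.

r_corr = 593 g·m⁻²·a⁻¹

carbon steel: f(T) = -0.054·(T−10) [T>10 °C] = -0.8478
  Pd branch = 1.77·Pd^0.52·e^(0.02·RH+f) = 10.31 μm/a
  Sd branch = 0.102·Sd^0.62·e^(0.033·RH+0.04·T) = 65.22 μm/a
  sum: 10.31 + 65.22 → r_corr = 75.54 μm/a
Convert to mass loss: 75.54 μm/a × 7.85 g/cm³ = 593 g·m⁻²·a⁻¹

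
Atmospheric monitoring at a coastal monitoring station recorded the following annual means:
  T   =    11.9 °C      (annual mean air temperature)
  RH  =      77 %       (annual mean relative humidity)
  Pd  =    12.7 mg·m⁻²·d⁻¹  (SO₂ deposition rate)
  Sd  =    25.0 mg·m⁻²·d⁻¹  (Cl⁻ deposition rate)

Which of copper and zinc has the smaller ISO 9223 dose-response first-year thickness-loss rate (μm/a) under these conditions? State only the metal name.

copper

copper: T>10 °C ⇒ hinge -0.080·(11.9−10) = -0.1520
  Pd branch = 0.0053·Pd^0.26·e^(0.059·RH+f) = 0.8284 μm/a
  Sd branch = 0.01025·Sd^0.27·e^(0.036·RH+0.049·T) = 0.7003 μm/a
  sum: 0.8284 + 0.7003 → r_corr = 1.529 μm/a
zinc: temperature factor f = -0.071·(1.9) = -0.1349
  SO₂ term: 0.0129·12.7^0.44·exp(0.046·77-0.1349) = 1.191
  Cl⁻ term: 0.0175·25.0^0.57·exp(0.008·77+0.085·11.9) = 0.5581
  sum: 1.191 + 0.5581 → r_corr = 1.749 μm/a
Ordering by μm/a: zinc (1.75) > copper (1.53)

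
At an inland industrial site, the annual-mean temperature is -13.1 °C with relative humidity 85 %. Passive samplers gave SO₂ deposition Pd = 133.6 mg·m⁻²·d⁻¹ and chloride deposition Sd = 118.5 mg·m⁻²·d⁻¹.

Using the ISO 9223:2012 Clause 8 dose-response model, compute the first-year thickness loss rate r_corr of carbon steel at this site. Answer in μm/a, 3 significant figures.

r_corr = 23.1 μm/a

carbon steel: f(T) = +0.150·(T−10) [T≤10 °C] = -3.4650
  SO₂ term: 1.77·133.6^0.52·exp(0.02·85-3.4650) = 3.862
  Sd branch = 0.102·Sd^0.62·e^(0.033·RH+0.04·T) = 19.27 μm/a
  r_corr = 3.862 + 19.27 = 23.13 μm/a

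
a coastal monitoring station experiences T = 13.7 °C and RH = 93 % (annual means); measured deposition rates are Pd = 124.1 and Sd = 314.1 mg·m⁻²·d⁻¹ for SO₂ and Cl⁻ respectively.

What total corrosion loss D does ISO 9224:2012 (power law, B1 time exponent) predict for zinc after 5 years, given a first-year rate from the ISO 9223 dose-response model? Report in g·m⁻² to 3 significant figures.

zinc: temperature factor f = -0.071·(3.7) = -0.2627
  Pd branch = 0.0129·Pd^0.44·e^(0.046·RH+f) = 5.966 μm/a
  Sd branch = 0.0175·Sd^0.57·e^(0.008·RH+0.085·T) = 3.128 μm/a
  r_corr = 5.966 + 3.128 = 9.093 μm/a
Long-term exponent b (ISO 9224 Table 2, B1) = 0.813
  D(5) = 9.093 × 5^0.813 = 9.093 × 3.701 = 33.65 μm
  Mass loss = 33.65 μm × 7.14 g/cm³ = 240.3 g·m⁻²

D(5) = 240 g·m⁻²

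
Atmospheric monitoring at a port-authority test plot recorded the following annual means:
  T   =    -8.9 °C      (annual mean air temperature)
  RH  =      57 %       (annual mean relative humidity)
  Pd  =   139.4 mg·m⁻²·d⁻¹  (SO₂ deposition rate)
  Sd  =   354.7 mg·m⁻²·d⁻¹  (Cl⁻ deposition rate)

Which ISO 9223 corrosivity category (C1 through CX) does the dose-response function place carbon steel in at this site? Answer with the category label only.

C2

carbon steel: T≤10 °C ⇒ hinge +0.150·(-8.9−10) = -2.8350
  SO₂ term: 1.77·139.4^0.52·exp(0.02·57-2.8350) = 4.235
  Sd branch = 0.102·Sd^0.62·e^(0.033·RH+0.04·T) = 17.86 μm/a
  r_corr = 4.235 + 17.86 = 22.09 μm/a
22.1 μm/a falls in (1.3, 25] for carbon steel → category C2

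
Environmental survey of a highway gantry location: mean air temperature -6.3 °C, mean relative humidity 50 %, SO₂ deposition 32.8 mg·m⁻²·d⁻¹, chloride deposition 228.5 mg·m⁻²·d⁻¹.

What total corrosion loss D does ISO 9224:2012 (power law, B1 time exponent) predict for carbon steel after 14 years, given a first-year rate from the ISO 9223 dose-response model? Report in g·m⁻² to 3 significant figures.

carbon steel: f(T) = +0.150·(T−10) [T≤10 °C] = -2.4450
  Pd branch = 1.77·Pd^0.52·e^(0.02·RH+f) = 2.563 μm/a
  Sd branch = 0.102·Sd^0.62·e^(0.033·RH+0.04·T) = 11.97 μm/a
  r_corr = 2.563 + 11.97 = 14.54 μm/a
Long-term exponent b (ISO 9224 Table 2, B1) = 0.523
  D(14) = 14.54 × 14^0.523 = 14.54 × 3.976 = 57.8 μm
  Mass loss = 57.8 μm × 7.85 g/cm³ = 453.7 g·m⁻²

D(14) = 454 g·m⁻²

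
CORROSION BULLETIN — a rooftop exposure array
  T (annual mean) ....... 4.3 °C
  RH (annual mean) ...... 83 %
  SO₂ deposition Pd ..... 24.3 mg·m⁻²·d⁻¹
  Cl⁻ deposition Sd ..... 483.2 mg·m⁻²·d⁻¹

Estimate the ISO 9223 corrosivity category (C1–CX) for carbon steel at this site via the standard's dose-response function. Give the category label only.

C5

carbon steel: f(T) = +0.150·(T−10) [T≤10 °C] = -0.8550
  sulphur-dioxide contribution → 20.8 μm/a
  chloride contribution → 86.49 μm/a
  ⇒ r_corr(carbon steel) = 107.3 μm/a
107 μm/a falls in (80, 200] for carbon steel → category C5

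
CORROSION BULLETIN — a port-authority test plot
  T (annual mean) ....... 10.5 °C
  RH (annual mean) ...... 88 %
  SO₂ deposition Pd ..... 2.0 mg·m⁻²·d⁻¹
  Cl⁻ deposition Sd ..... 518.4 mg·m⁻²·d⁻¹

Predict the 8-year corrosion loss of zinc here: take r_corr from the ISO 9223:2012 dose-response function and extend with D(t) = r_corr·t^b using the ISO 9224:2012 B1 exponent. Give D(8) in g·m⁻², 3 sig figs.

D(8) = 155 g·m⁻²

zinc: temperature factor f = -0.071·(0.5) = -0.0355
  Pd branch = 0.0129·Pd^0.44·e^(0.046·RH+f) = 0.9675 μm/a
  Sd branch = 0.0175·Sd^0.57·e^(0.008·RH+0.085·T) = 3.046 μm/a
  sum: 0.9675 + 3.046 → r_corr = 4.014 μm/a
Long-term exponent b (ISO 9224 Table 2, B1) = 0.813
  D(8) = 4.014 × 8^0.813 = 4.014 × 5.423 = 21.76 μm
  Mass loss = 21.76 μm × 7.14 g/cm³ = 155.4 g·m⁻²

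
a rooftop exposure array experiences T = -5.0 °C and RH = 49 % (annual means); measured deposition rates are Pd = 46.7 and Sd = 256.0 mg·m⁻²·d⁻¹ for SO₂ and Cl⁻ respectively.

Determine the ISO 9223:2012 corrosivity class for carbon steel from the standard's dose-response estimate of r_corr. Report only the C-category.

carbon steel: f(T) = +0.150·(T−10) [T≤10 °C] = -2.2500
  SO₂ term: 1.77·46.7^0.52·exp(0.02·49-2.2500) = 3.668
  Cl⁻ term: 0.102·256.0^0.62·exp(0.033·49+0.04·-5.0) = 13.09
  sum: 3.668 + 13.09 → r_corr = 16.76 μm/a
16.8 μm/a falls in (1.3, 25] for carbon steel → category C2

C2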